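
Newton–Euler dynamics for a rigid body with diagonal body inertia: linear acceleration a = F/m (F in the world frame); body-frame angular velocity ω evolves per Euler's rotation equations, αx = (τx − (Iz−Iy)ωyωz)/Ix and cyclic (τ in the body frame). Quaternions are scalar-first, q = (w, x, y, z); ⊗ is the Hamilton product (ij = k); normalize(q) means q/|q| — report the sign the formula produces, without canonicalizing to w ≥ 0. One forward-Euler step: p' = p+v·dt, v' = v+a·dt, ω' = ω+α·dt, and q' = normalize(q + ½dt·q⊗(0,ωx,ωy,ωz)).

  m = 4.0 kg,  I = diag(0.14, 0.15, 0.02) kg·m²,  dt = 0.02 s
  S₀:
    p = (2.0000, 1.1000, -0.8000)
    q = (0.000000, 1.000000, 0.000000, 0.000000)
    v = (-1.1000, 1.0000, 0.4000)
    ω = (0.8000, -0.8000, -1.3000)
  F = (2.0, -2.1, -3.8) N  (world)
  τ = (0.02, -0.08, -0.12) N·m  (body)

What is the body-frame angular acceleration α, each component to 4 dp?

α = (1.1086, 0.2987, -5.6800)

precession coupling ω×(Iω) = (-0.1352, -0.1248, -0.0064)
α = I⁻¹(τ − ω×Iω) = (1.1086, 0.2987, -5.6800)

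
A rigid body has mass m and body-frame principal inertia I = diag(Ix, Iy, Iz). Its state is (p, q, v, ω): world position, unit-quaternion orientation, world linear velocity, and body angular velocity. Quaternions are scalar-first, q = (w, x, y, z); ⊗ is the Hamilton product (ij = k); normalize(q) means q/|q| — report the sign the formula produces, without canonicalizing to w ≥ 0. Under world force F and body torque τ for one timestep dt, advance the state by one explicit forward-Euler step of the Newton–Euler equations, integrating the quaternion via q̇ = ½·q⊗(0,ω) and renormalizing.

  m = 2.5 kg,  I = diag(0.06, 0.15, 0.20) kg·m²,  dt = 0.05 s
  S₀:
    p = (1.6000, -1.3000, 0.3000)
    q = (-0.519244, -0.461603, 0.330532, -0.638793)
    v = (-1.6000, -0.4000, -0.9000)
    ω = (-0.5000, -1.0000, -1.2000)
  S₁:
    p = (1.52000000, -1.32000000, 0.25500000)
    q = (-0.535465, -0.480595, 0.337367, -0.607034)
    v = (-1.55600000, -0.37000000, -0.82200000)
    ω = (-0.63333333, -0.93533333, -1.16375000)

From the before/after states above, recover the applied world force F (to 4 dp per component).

Δv = v₁−v₀ = (0.04400000, 0.03000000, 0.07800000)
m·(v₁−v₀)/dt = (2.2000, 1.5000, 3.9000)

F = (2.2000, 1.5000, 3.9000)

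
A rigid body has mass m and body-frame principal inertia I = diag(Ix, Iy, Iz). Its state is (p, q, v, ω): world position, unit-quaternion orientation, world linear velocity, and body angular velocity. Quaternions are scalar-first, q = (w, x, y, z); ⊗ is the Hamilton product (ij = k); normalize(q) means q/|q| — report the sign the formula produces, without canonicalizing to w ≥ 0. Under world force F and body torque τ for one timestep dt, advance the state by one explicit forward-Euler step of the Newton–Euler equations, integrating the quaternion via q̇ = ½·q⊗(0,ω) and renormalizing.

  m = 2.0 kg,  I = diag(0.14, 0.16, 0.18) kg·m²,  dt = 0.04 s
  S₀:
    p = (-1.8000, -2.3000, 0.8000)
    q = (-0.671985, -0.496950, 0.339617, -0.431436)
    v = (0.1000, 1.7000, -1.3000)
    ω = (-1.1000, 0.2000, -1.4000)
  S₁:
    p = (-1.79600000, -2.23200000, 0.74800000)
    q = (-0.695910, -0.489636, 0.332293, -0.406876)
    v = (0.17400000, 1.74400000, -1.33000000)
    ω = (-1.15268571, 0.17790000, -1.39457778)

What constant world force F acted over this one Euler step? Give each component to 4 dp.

F = (3.7000, 2.2000, -1.5000)

Δv = v₁−v₀ = (0.07400000, 0.04400000, -0.03000000)
applied force F = (3.7000, 2.2000, -1.5000)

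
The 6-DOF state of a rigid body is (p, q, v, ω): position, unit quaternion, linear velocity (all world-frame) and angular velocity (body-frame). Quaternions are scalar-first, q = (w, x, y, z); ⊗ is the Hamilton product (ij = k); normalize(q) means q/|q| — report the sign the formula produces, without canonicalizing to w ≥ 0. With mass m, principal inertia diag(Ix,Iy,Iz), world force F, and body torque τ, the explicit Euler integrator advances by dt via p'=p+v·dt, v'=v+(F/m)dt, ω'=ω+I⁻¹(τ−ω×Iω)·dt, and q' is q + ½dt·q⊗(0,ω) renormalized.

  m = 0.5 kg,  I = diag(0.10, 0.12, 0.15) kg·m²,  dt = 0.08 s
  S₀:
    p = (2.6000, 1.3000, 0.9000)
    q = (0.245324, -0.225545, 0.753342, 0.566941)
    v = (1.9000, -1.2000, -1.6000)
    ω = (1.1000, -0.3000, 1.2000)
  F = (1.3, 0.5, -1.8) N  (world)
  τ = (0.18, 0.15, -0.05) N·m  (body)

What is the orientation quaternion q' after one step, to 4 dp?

q' = (0.2366, -0.1714, 0.7845, 0.5471)

Hamilton product q⊗(0,ω) = (-0.2062271, 1.3439491, 0.8206919, -0.4666239)
q' = normalize(q + ½dt·q⊗(0,ω)) = (0.2366, -0.1714, 0.7845, 0.5471)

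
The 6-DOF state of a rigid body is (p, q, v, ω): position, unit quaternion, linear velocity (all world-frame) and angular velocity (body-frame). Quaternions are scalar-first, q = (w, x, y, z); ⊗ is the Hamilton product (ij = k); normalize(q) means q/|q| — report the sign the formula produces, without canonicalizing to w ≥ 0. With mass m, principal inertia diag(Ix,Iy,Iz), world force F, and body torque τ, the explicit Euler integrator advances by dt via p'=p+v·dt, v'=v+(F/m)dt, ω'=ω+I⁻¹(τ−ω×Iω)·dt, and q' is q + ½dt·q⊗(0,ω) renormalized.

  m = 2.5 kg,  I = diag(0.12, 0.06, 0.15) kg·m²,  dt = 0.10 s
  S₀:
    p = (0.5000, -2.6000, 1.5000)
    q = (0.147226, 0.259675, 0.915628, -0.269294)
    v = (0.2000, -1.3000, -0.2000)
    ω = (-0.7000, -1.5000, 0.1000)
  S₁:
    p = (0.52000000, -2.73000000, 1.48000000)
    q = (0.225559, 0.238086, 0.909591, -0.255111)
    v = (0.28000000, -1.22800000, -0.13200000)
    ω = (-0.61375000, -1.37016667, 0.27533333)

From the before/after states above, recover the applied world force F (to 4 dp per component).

F = (2.0000, 1.8000, 1.7000)

v₁ − v₀ = (0.08000000, 0.07200000, 0.06800000)
m·(v₁−v₀)/dt = (2.0000, 1.8000, 1.7000)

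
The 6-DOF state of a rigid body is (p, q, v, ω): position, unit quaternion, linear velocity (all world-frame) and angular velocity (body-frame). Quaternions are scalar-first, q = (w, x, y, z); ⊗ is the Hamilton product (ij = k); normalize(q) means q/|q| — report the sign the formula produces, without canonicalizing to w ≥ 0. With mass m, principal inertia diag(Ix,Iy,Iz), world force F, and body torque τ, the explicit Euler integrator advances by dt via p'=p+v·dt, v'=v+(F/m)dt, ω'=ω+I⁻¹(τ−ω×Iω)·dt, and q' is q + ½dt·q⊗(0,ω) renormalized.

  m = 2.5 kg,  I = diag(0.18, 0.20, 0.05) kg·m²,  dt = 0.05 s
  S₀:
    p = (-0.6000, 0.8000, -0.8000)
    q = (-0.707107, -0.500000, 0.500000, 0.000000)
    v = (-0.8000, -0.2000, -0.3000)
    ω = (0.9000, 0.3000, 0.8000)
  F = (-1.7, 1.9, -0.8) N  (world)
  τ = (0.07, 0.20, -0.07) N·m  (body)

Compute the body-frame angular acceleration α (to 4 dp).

α = (0.5889, 0.5320, -1.5080)

precession coupling ω×(Iω) = (-0.0360, 0.0936, 0.0054)
(τ − ω×Iω)/I = (0.5889, 0.5320, -1.5080)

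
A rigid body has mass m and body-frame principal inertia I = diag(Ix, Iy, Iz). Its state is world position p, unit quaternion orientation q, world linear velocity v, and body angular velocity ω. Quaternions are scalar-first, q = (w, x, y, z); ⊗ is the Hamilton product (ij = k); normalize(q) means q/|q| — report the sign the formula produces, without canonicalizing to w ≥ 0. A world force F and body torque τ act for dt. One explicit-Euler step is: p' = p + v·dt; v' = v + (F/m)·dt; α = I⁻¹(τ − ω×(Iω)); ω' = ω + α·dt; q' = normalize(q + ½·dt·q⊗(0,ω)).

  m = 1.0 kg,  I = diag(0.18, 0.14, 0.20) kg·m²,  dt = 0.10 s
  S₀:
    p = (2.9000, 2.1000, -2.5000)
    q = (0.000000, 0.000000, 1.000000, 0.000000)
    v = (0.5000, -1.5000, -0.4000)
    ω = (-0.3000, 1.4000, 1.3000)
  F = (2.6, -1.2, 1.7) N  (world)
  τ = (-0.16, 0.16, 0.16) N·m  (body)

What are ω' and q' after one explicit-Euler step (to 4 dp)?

gyro term ω×Iω = (0.1092, 0.0078, 0.0168)
α = I⁻¹(τ − ω×Iω) = (-1.4956, 1.0871, 0.7160)
ω' = ω + α·dt = (-0.4496, 1.5087, 1.3716)
q⊗(0,ω) = (-1.4000000, 1.3000000, 0.0000000, 0.3000000)
q + ½dt·q⊗(0,ω), renormalized = (-0.0697, 0.0647, 0.9954, 0.0149)

ω' = (-0.4496, 1.5087, 1.3716)
q' = (-0.0697, 0.0647, 0.9954, 0.0149)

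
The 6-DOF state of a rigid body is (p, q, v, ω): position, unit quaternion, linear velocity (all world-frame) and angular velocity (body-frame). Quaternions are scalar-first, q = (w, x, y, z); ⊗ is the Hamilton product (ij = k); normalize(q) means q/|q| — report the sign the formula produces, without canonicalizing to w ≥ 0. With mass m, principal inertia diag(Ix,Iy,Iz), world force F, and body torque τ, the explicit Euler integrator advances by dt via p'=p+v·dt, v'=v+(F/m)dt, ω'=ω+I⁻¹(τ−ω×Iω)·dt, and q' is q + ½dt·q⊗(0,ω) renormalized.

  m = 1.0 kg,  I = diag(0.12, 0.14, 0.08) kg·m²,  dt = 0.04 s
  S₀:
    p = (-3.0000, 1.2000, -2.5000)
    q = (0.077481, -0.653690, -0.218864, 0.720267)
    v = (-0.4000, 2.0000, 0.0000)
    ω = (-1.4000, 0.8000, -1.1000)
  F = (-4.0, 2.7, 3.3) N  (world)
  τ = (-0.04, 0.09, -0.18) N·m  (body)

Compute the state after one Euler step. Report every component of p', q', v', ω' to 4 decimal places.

new position p' = (-3.0160, 1.2800, -2.5000)
v + (F/m)dt = (-0.5600, 2.1080, 0.1320)
(τ − ω×Iω)/I = (-0.7733, 0.2029, -1.9700)
new body rate ω' = (-1.4309, 0.8081, -1.1788)
2q̇ = q⊗(0,ω) = (0.0522189, -0.4439366, -1.6654480, -0.9145907)
q + ½dt·q⊗(0,ω), renormalized = (0.0785, -0.6621, -0.2520, 0.7014)

p' = (-3.0160, 1.2800, -2.5000)
q' = (0.0785, -0.6621, -0.2520, 0.7014)
v' = (-0.5600, 2.1080, 0.1320)
ω' = (-1.4309, 0.8081, -1.1788)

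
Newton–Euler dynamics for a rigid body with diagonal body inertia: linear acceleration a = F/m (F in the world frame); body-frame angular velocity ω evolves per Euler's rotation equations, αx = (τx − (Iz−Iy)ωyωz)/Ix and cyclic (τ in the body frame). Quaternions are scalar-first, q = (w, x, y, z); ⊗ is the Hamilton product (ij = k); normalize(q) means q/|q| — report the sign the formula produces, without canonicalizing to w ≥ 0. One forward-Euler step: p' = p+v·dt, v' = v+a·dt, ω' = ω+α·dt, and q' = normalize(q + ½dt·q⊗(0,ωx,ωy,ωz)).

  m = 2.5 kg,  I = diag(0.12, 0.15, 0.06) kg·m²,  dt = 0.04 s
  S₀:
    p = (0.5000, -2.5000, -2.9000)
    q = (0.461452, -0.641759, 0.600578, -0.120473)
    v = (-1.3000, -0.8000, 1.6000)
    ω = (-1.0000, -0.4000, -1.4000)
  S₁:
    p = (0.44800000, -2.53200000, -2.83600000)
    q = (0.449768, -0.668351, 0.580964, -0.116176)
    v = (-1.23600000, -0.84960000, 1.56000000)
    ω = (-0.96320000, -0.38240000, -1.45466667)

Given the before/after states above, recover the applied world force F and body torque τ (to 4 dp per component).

Δv = v₁−v₀ = (0.06400000, -0.04960000, -0.04000000)
F = m·Δv/dt = (4.0000, -3.1000, -2.5000)
ω₁ − ω₀ = (0.03680000, 0.01760000, -0.05466667)
I·α + gyro = (0.0600, 0.1500, -0.0700)

F = (4.0000, -3.1000, -2.5000)
τ = (0.0600, 0.1500, -0.0700)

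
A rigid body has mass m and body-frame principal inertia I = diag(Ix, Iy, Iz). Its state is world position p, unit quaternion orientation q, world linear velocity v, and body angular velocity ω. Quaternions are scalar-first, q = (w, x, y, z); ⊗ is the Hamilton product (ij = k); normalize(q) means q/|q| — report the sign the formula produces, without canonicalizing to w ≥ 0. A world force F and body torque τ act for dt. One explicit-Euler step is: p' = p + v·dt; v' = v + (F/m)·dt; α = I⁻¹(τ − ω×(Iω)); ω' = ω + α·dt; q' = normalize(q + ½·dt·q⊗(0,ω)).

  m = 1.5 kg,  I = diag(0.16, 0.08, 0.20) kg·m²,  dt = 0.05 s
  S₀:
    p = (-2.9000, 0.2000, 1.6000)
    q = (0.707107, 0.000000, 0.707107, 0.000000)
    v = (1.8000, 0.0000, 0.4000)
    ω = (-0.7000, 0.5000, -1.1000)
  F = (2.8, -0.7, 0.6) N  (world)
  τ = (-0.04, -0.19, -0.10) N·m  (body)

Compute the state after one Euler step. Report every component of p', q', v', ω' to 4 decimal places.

p' = (-2.8100, 0.2000, 1.6200)
q' = (0.6978, -0.0318, 0.7155, -0.0071)
v' = (1.8933, -0.0233, 0.4200)
ω' = (-0.6919, 0.4005, -1.1320)

(τ − ω×Iω)/I = (0.1625, -1.9900, -0.6400)
ω' = ω + α·dt = (-0.6919, 0.4005, -1.1320)
Hamilton product q⊗(0,ω) = (-0.3535535, -1.2727926, 0.3535535, -0.2828428)
updated quaternion q' = (0.6978, -0.0318, 0.7155, -0.0071)
new position p' = (-2.8100, 0.2000, 1.6200)
v + (F/m)dt = (1.8933, -0.0233, 0.4200)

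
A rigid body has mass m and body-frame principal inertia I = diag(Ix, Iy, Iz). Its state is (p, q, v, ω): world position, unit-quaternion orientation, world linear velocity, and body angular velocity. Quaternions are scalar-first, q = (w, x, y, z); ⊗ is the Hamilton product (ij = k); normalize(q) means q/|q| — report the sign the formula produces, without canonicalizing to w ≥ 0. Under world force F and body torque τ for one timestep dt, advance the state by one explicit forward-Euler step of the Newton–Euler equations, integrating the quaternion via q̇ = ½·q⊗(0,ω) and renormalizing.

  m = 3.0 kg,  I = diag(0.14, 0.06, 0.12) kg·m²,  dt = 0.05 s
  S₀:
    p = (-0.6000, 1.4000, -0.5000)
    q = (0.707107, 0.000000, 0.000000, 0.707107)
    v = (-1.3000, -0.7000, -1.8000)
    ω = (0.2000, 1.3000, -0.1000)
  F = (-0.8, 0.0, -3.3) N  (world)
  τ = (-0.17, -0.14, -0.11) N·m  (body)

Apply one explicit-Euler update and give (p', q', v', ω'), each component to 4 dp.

p' = (-0.6650, 1.3650, -0.5900)
q' = (0.7085, -0.0194, 0.0265, 0.7050)
v' = (-1.3133, -0.7000, -1.8550)
ω' = (0.1421, 1.1837, -0.1372)

precession coupling ω×(Iω) = (-0.0078, -0.0004, -0.0208)
α = I⁻¹(τ − ω×Iω) = (-1.1586, -2.3267, -0.7433)
ω + α·dt = (0.1421, 1.1837, -0.1372)
2q̇ = q⊗(0,ω) = (0.0707107, -0.7778177, 1.0606605, -0.0707107)
updated quaternion q' = (0.7085, -0.0194, 0.0265, 0.7050)
linear accel F/m = (-0.2667, 0.0000, -1.1000)
new position p' = (-0.6650, 1.3650, -0.5900)
v + (F/m)dt = (-1.3133, -0.7000, -1.8550)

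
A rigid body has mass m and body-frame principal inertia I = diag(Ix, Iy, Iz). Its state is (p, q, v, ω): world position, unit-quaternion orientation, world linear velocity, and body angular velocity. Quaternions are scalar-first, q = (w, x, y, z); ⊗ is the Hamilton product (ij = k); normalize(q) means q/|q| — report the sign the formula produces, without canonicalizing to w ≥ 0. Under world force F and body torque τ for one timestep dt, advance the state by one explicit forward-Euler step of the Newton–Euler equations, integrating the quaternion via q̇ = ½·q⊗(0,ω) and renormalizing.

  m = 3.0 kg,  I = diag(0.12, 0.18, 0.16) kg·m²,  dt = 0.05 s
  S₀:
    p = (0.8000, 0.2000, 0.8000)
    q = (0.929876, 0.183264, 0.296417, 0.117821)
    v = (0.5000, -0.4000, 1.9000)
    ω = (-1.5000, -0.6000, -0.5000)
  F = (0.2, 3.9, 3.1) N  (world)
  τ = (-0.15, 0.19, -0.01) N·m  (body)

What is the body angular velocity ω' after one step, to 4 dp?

gyro term ω×Iω = (-0.0060, -0.0300, 0.0540)
α = I⁻¹(τ − ω×Iω) = (-1.2000, 1.2222, -0.4000)
new body rate ω' = (-1.5600, -0.5389, -0.5200)

ω' = (-1.5600, -0.5389, -0.5200)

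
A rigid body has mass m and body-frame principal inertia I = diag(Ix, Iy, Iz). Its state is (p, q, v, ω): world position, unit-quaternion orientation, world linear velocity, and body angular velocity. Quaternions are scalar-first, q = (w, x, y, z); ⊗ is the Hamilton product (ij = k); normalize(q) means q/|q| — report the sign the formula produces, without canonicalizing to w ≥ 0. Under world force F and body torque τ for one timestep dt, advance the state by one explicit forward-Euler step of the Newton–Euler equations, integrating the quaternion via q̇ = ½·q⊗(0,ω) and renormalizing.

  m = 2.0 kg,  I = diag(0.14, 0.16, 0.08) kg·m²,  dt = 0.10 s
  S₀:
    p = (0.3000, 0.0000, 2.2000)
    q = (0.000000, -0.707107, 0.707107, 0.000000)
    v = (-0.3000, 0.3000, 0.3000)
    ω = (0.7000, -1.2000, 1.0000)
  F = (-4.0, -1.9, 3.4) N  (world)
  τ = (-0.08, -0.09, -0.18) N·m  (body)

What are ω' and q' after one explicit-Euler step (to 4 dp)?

precession coupling ω×(Iω) = (0.0960, 0.0420, -0.0168)
(τ − ω×Iω)/I = (-1.2571, -0.8250, -2.0400)
ω' = ω + α·dt = (0.5743, -1.2825, 0.7960)
2q̇ = q⊗(0,ω) = (1.3435033, 0.7071070, 0.7071070, 0.3535535)
q + ½dt·q⊗(0,ω), renormalized = (0.0669, -0.6693, 0.7398, 0.0176)

ω' = (0.5743, -1.2825, 0.7960)
q' = (0.0669, -0.6693, 0.7398, 0.0176)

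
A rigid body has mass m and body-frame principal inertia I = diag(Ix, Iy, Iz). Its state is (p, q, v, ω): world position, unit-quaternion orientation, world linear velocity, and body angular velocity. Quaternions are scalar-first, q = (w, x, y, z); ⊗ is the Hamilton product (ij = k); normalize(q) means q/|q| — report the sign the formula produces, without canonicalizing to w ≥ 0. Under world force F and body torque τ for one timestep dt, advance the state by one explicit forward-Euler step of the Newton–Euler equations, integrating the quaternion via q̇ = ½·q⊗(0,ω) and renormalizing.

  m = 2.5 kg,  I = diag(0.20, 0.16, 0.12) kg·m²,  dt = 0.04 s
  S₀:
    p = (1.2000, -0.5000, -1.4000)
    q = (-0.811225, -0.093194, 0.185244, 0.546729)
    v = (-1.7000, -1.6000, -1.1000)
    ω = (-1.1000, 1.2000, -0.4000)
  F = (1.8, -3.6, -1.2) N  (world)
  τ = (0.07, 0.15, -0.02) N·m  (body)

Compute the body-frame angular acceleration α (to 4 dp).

precession coupling ω×(Iω) = (0.0192, 0.0352, 0.0528)
(τ − ω×Iω)/I = (0.2540, 0.7175, -0.6067)

α = (0.2540, 0.7175, -0.6067)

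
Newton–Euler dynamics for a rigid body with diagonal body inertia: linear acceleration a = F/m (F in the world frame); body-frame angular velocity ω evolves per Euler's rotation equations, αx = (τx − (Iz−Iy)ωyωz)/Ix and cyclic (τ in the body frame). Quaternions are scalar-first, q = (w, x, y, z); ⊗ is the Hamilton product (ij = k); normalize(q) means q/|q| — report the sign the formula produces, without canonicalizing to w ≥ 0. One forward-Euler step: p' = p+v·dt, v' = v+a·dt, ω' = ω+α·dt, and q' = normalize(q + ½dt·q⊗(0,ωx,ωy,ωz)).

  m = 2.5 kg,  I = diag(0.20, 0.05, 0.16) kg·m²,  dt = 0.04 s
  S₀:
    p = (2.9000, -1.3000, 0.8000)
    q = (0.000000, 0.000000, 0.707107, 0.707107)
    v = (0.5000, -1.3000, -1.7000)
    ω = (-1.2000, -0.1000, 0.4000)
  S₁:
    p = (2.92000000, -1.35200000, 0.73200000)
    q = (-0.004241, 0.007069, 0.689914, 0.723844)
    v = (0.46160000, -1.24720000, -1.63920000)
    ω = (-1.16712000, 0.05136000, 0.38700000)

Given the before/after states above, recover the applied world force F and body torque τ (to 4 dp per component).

v₁ − v₀ = (-0.03840000, 0.05280000, 0.06080000)
m·(v₁−v₀)/dt = (-2.4000, 3.3000, 3.8000)
rate change Δω = (0.03288000, 0.15136000, -0.01300000)
precession coupling = (-0.0044, -0.0192, -0.0180)
applied torque τ = (0.1600, 0.1700, -0.0700)

F = (-2.4000, 3.3000, 3.8000)
τ = (0.1600, 0.1700, -0.0700)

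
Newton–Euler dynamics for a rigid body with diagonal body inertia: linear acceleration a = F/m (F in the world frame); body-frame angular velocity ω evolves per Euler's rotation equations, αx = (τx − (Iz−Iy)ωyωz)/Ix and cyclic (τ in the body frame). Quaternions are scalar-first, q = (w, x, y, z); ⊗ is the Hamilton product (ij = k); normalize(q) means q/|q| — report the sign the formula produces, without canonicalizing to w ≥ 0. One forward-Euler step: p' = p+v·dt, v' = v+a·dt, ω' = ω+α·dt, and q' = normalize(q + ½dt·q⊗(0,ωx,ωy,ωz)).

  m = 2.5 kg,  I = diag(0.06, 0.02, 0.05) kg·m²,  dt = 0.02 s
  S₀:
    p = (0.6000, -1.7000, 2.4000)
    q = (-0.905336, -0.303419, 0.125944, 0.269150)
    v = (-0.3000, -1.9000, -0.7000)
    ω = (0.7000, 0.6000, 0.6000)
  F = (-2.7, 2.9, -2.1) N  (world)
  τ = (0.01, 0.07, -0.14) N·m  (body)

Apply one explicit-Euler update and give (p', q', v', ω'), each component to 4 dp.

angular accel α = (-0.0133, 3.2900, -2.4640)
ω + α·dt = (0.6997, 0.6658, 0.5507)
Hamilton product q⊗(0,ω) = (-0.0246631, -0.7196588, -0.1727452, -0.8134138)
q + ½dt·q⊗(0,ω), renormalized = (-0.9055, -0.3106, 0.1242, 0.2610)
linear accel F/m = (-1.0800, 1.1600, -0.8400)
p + v·dt = (0.5940, -1.7380, 2.3860)
v' = v + a·dt = (-0.3216, -1.8768, -0.7168)

p' = (0.5940, -1.7380, 2.3860)
q' = (-0.9055, -0.3106, 0.1242, 0.2610)
v' = (-0.3216, -1.8768, -0.7168)
ω' = (0.6997, 0.6658, 0.5507)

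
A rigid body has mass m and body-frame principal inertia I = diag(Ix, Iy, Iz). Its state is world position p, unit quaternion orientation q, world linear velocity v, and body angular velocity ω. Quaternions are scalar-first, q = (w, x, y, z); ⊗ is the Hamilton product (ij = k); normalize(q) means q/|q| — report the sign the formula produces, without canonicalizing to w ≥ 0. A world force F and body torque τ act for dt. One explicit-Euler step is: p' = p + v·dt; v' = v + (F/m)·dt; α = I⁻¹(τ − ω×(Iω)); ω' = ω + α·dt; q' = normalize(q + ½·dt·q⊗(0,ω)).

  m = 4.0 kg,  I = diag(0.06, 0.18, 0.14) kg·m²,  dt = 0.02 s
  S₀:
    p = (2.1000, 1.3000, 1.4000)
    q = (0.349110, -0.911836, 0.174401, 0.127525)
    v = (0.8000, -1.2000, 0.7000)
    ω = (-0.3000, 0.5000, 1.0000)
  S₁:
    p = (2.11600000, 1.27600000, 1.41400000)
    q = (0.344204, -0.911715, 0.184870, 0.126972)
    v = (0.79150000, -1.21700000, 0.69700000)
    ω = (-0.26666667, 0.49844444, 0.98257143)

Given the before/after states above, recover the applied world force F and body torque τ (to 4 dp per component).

F = (-1.7000, -3.4000, -0.6000)
τ = (0.0800, 0.0100, -0.1400)

ω₁ − ω₀ = (0.03333333, -0.00155556, -0.01742857)
precession coupling = (-0.0200, 0.0240, -0.0180)
τ = I·(Δω/dt) + ω₀×(Iω₀) = (0.0800, 0.0100, -0.1400)
Δv = v₁−v₀ = (-0.00850000, -0.01700000, -0.00300000)
F = m·Δv/dt = (-1.7000, -3.4000, -0.6000)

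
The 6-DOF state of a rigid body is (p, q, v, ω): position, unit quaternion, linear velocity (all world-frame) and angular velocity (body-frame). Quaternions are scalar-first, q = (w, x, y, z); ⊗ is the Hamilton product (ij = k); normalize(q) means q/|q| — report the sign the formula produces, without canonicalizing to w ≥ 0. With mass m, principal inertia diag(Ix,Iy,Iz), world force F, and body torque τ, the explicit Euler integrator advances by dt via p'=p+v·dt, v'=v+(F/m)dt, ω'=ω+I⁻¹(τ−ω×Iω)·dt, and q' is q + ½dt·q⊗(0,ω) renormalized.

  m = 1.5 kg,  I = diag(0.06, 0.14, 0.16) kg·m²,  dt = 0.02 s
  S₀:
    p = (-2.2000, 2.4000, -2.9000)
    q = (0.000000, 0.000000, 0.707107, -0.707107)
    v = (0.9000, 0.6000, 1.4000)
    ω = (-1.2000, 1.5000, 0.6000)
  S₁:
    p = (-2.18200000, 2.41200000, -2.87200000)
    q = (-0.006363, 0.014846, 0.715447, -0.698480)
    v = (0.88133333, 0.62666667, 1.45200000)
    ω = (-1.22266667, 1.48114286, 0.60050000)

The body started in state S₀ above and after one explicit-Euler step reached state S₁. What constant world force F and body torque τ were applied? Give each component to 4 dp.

F = (-1.4000, 2.0000, 3.9000)
τ = (-0.0500, -0.0600, -0.1400)

rate change Δω = (-0.02266667, -0.01885714, 0.00050000)
precession coupling = (0.0180, 0.0720, -0.1440)
τ = I·(Δω/dt) + ω₀×(Iω₀) = (-0.0500, -0.0600, -0.1400)
v₁ − v₀ = (-0.01866667, 0.02666667, 0.05200000)
m·(v₁−v₀)/dt = (-1.4000, 2.0000, 3.9000)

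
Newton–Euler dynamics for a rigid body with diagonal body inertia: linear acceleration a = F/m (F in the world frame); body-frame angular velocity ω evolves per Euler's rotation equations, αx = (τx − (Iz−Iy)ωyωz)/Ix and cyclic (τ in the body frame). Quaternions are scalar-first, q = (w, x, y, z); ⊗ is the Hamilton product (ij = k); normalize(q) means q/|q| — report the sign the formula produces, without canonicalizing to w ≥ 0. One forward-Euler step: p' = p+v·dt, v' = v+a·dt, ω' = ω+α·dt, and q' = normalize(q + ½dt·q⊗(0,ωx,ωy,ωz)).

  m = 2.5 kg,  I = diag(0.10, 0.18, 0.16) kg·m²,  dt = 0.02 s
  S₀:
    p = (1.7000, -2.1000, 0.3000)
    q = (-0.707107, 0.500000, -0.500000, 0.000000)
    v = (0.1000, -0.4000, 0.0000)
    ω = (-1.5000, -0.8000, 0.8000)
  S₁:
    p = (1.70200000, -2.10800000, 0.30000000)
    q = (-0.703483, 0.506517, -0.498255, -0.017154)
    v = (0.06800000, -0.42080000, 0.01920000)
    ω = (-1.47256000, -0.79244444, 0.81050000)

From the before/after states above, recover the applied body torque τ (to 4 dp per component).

τ = (0.1500, 0.1400, 0.1800)

rate change Δω = (0.02744000, 0.00755556, 0.01050000)
gyro term ω₀×Iω₀ = (0.0128, 0.0720, 0.0960)
applied torque τ = (0.1500, 0.1400, 0.1800)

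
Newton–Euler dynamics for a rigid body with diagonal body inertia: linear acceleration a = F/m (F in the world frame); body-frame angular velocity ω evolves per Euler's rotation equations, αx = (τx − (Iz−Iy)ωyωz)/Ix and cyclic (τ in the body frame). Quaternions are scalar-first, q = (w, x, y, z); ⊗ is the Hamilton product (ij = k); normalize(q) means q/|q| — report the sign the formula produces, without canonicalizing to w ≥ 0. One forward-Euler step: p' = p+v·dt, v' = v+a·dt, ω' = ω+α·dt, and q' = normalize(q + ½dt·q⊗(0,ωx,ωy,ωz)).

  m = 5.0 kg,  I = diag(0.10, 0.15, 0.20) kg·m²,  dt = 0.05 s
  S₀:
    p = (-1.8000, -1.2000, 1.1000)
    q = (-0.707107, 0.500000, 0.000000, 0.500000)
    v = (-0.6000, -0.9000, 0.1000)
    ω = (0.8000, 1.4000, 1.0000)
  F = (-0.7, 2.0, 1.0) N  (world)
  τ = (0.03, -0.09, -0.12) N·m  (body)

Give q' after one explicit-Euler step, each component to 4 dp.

q' = (-0.7288, 0.4678, -0.0272, 0.4993)

2q̇ = q⊗(0,ω) = (-0.9000000, -1.2656856, -1.0899498, -0.0071070)
q' = normalize(q + ½dt·q⊗(0,ω)) = (-0.7288, 0.4678, -0.0272, 0.4993)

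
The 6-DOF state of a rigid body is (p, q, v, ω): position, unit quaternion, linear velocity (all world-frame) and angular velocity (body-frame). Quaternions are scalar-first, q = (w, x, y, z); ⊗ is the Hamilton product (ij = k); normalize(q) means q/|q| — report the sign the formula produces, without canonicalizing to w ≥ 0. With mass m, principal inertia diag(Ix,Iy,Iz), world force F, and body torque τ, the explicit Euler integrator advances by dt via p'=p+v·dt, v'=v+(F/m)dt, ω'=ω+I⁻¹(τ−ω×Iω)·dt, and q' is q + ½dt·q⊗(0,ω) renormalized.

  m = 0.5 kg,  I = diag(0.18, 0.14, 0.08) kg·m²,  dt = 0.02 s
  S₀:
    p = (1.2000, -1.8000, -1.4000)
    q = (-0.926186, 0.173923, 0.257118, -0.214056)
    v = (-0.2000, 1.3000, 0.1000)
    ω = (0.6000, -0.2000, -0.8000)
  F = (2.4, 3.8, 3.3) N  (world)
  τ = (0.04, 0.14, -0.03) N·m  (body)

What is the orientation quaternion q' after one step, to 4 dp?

Hamilton product q⊗(0,ω) = (-0.2241750, -0.8042172, 0.1959420, 0.5518934)
updated quaternion q' = (-0.9284, 0.1659, 0.2591, -0.2085)

q' = (-0.9284, 0.1659, 0.2591, -0.2085)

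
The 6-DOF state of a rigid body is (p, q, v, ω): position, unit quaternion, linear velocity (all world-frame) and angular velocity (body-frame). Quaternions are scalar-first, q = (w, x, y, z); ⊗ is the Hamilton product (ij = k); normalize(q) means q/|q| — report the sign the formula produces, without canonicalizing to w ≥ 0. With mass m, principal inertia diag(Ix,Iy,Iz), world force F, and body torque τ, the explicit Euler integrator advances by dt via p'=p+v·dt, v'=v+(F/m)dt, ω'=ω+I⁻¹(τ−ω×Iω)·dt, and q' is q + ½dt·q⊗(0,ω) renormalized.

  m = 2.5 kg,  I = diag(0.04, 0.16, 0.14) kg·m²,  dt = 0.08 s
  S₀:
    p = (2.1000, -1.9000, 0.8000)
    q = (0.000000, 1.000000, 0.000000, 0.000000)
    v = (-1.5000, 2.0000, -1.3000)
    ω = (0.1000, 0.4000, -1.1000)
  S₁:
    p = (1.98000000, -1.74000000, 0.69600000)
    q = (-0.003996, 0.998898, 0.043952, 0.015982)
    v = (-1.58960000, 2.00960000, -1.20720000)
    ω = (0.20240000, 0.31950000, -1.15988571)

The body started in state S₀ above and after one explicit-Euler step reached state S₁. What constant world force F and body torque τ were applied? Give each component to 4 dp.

v₁ − v₀ = (-0.08960000, 0.00960000, 0.09280000)
m·(v₁−v₀)/dt = (-2.8000, 0.3000, 2.9000)
Δω = ω₁−ω₀ = (0.10240000, -0.08050000, -0.05988571)
applied torque τ = (0.0600, -0.1500, -0.1000)

F = (-2.8000, 0.3000, 2.9000)
τ = (0.0600, -0.1500, -0.1000)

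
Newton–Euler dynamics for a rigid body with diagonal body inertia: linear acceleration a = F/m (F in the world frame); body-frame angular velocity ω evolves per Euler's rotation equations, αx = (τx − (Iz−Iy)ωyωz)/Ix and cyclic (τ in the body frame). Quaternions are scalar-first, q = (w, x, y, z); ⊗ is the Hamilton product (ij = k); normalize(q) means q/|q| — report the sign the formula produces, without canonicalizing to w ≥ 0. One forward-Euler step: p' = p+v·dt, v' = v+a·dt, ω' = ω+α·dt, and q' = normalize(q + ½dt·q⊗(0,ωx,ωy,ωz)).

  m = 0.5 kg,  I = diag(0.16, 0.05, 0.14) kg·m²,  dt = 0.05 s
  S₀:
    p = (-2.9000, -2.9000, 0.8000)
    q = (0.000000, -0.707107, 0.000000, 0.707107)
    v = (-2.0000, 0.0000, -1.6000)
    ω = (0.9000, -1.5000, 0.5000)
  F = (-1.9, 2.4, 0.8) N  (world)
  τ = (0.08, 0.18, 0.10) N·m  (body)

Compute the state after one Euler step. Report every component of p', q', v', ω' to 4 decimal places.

p' = (-3.0000, -2.9000, 0.7200)
q' = (0.0071, -0.6799, 0.0247, 0.7329)
v' = (-2.1900, 0.2400, -1.5200)
ω' = (0.9461, -1.3290, 0.4827)

linear accel F/m = (-3.8000, 4.8000, 1.6000)
p' = p + v·dt = (-3.0000, -2.9000, 0.7200)
new velocity v' = (-2.1900, 0.2400, -1.5200)
α = I⁻¹(τ − ω×Iω) = (0.9219, 3.4200, -0.3464)
new body rate ω' = (0.9461, -1.3290, 0.4827)
2q̇ = q⊗(0,ω) = (0.2828428, 1.0606605, 0.9899498, 1.0606605)
q' = normalize(q + ½dt·q⊗(0,ω)) = (0.0071, -0.6799, 0.0247, 0.7329)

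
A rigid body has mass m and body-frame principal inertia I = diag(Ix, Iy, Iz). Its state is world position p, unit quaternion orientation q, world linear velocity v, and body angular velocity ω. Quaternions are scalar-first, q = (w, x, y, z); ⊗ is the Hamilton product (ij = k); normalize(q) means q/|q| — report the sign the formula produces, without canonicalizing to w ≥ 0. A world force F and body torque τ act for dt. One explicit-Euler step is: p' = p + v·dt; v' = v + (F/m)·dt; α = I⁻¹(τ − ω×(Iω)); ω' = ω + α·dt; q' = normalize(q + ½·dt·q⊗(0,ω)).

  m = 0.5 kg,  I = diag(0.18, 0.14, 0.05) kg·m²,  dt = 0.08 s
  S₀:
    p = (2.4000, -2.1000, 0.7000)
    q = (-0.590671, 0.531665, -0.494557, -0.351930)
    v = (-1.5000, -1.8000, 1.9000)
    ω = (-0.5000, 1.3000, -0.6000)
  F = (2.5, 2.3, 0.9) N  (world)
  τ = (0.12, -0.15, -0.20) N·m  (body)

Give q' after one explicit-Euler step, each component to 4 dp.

Hamilton product q⊗(0,ω) = (0.6975986, 1.0495787, -0.2729083, 0.7982886)
q' = normalize(q + ½dt·q⊗(0,ω)) = (-0.5617, 0.5726, -0.5045, -0.3194)

q' = (-0.5617, 0.5726, -0.5045, -0.3194)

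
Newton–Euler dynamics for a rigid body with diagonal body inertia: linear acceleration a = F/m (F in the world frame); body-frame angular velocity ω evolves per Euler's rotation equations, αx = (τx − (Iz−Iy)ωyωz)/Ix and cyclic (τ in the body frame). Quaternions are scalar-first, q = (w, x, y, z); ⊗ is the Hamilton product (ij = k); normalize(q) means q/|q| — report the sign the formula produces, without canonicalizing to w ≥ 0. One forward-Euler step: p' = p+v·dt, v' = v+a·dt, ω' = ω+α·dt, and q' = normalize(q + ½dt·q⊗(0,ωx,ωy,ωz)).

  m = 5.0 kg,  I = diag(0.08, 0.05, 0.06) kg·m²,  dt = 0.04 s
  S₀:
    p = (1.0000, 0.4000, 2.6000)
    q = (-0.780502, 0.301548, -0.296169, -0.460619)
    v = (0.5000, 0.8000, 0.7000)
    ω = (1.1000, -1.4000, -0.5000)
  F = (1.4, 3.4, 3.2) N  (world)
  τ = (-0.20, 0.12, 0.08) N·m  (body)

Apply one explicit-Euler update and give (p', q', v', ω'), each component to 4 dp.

linear accel F/m = (0.2800, 0.6800, 0.6400)
p' = p + v·dt = (1.0200, 0.4320, 2.6280)
v + (F/m)dt = (0.5112, 0.8272, 0.7256)
angular accel α = (-2.5875, 2.6200, 0.5633)
ω + α·dt = (0.9965, -1.2952, -0.4775)
2q̇ = q⊗(0,ω) = (-0.9766489, -1.3553343, 0.7367959, 0.2938697)
q + ½dt·q⊗(0,ω), renormalized = (-0.7995, 0.2743, -0.2812, -0.4544)

p' = (1.0200, 0.4320, 2.6280)
q' = (-0.7995, 0.2743, -0.2812, -0.4544)
v' = (0.5112, 0.8272, 0.7256)
ω' = (0.9965, -1.2952, -0.4775)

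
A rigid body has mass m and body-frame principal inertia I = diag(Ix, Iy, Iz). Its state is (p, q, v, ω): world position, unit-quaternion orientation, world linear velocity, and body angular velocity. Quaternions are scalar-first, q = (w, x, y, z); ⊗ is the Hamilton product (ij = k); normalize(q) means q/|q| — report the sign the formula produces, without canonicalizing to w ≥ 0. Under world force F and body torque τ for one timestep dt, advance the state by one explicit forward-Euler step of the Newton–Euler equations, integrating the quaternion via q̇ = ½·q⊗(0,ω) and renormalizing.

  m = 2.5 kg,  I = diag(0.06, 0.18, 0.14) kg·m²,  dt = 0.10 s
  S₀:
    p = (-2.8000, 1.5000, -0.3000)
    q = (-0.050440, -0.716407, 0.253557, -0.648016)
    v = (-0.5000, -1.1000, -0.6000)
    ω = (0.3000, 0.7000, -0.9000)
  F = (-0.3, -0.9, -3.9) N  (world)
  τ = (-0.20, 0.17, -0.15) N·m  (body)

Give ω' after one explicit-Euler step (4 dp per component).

ω' = (-0.0753, 0.7824, -1.0251)

angular accel α = (-3.7533, 0.8244, -1.2514)
ω' = ω + α·dt = (-0.0753, 0.7824, -1.0251)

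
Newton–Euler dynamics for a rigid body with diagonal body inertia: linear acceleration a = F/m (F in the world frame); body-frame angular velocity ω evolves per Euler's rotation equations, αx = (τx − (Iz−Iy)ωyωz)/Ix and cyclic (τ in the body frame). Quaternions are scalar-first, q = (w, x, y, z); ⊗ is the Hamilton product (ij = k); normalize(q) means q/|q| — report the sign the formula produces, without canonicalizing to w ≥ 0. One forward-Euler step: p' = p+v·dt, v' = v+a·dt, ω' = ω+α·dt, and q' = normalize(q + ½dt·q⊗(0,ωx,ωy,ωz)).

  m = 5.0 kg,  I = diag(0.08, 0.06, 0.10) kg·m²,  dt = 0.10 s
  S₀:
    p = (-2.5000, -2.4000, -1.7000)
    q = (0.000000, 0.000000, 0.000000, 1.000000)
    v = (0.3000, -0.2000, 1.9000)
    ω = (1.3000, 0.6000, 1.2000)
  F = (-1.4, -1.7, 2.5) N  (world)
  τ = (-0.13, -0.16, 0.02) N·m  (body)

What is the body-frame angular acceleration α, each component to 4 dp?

α = (-1.9850, -2.1467, 0.3560)

ω×(Iω) gyroscopic = (0.0288, -0.0312, -0.0156)
(τ − ω×Iω)/I = (-1.9850, -2.1467, 0.3560)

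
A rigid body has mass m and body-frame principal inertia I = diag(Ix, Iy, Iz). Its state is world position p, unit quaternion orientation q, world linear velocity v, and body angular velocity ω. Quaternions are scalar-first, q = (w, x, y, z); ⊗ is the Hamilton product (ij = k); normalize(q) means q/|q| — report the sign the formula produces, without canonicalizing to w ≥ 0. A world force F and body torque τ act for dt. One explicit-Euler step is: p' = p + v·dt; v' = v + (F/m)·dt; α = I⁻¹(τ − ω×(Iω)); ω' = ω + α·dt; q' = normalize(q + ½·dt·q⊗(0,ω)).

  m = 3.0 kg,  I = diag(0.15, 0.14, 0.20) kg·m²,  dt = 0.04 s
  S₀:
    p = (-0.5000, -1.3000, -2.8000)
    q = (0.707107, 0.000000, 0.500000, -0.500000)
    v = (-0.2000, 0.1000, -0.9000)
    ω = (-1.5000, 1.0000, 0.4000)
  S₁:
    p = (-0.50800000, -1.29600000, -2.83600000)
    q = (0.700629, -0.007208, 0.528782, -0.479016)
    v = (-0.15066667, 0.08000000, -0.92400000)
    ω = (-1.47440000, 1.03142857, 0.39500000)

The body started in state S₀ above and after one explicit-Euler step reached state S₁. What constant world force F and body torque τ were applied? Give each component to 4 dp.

F = (3.7000, -1.5000, -1.8000)
τ = (0.1200, 0.1400, -0.0100)

v₁ − v₀ = (0.04933333, -0.02000000, -0.02400000)
applied force F = (3.7000, -1.5000, -1.8000)
ω₁ − ω₀ = (0.02560000, 0.03142857, -0.00500000)
τ = I·(Δω/dt) + ω₀×(Iω₀) = (0.1200, 0.1400, -0.0100)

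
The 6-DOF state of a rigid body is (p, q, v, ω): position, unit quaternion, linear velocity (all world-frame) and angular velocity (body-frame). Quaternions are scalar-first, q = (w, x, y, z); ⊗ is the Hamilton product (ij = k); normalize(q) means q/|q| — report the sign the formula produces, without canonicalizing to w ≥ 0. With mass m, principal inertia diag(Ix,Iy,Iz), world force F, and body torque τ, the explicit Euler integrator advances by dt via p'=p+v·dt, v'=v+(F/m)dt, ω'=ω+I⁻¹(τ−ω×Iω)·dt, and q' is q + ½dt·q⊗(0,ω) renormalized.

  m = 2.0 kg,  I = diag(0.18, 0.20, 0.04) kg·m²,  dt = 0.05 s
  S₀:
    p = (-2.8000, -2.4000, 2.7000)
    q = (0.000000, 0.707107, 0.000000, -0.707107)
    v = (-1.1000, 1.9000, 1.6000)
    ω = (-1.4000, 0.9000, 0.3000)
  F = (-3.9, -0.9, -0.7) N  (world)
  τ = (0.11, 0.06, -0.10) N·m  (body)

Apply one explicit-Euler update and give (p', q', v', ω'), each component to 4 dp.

p' = (-2.8550, -2.3050, 2.7800)
q' = (0.0300, 0.7224, 0.0194, -0.6906)
v' = (-1.1975, 1.8775, 1.5825)
ω' = (-1.3574, 0.9297, 0.2065)

a = (-1.9500, -0.4500, -0.3500)
p' = p + v·dt = (-2.8550, -2.3050, 2.7800)
v + (F/m)dt = (-1.1975, 1.8775, 1.5825)
α = I⁻¹(τ − ω×Iω) = (0.8511, 0.5940, -1.8700)
ω + α·dt = (-1.3574, 0.9297, 0.2065)
q⊗(0,ω) = (1.2020819, 0.6363963, 0.7778177, 0.6363963)
q + ½dt·q⊗(0,ω), renormalized = (0.0300, 0.7224, 0.0194, -0.6906)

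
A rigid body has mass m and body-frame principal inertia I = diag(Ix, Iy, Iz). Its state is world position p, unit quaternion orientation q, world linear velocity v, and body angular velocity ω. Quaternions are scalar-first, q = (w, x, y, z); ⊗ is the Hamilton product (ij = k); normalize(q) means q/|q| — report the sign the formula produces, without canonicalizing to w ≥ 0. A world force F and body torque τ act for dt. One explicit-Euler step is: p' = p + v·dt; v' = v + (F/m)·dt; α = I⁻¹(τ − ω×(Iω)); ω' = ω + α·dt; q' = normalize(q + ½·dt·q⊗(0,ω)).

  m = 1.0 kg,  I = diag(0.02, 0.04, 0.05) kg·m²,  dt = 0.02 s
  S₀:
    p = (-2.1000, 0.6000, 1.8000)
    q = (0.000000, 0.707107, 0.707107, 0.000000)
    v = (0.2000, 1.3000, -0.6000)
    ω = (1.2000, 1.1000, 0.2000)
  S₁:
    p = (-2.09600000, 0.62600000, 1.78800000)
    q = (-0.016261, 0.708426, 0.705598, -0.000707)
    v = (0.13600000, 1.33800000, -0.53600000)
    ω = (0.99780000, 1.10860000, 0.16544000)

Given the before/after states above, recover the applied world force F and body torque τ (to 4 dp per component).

velocity change Δv = (-0.06400000, 0.03800000, 0.06400000)
applied force F = (-3.2000, 1.9000, 3.2000)
Δω = ω₁−ω₀ = (-0.20220000, 0.00860000, -0.03456000)
ω₀×(Iω₀) = (0.0022, -0.0072, 0.0264)
I·α + gyro = (-0.2000, 0.0100, -0.0600)

F = (-3.2000, 1.9000, 3.2000)
τ = (-0.2000, 0.0100, -0.0600)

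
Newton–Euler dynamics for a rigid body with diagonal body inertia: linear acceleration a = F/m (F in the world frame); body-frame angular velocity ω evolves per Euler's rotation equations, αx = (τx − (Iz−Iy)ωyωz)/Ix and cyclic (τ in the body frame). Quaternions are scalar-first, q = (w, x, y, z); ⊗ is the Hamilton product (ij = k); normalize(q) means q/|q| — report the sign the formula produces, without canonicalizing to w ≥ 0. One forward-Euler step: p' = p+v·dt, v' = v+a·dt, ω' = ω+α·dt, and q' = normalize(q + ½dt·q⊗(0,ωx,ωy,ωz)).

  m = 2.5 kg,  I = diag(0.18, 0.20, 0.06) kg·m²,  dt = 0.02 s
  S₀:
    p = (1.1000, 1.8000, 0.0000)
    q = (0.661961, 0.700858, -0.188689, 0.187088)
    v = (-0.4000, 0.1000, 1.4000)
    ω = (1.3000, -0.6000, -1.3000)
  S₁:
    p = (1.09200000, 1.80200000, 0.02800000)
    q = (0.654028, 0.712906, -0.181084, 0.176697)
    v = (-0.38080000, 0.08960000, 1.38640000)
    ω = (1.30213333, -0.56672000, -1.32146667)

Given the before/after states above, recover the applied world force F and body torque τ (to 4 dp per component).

F = (2.4000, -1.3000, -1.7000)
τ = (-0.0900, 0.1300, -0.0800)

rate change Δω = (0.00213333, 0.03328000, -0.02146667)
precession coupling = (-0.1092, -0.2028, -0.0156)
I·α + gyro = (-0.0900, 0.1300, -0.0800)
velocity change Δv = (0.01920000, -0.01040000, -0.01360000)
F = m·Δv/dt = (2.4000, -1.3000, -1.7000)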